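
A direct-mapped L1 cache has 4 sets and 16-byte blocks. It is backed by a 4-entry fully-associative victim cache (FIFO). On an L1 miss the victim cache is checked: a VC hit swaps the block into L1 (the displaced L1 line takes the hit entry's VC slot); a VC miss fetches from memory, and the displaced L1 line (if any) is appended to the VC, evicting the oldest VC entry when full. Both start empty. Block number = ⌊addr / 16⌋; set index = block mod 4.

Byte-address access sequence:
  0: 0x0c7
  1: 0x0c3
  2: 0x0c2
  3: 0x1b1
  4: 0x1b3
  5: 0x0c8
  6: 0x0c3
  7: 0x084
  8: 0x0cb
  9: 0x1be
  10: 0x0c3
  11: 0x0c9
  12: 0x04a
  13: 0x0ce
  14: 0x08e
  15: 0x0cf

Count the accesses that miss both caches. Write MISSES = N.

  [0] addr=0xc7 blk=12 s=0: MISS | VC []
  [1] addr=0xc3 blk=12 s=0: L1-HIT | VC []
  [2] addr=0xc2 blk=12 s=0: L1-HIT | VC []
  [3] addr=0x1b1 blk=27 s=3: MISS | VC []
  [4] addr=0x1b3 blk=27 s=3: L1-HIT | VC []
  [5] addr=0xc8 blk=12 s=0: L1-HIT | VC []
  [6] addr=0xc3 blk=12 s=0: L1-HIT | VC []
  [7] addr=0x84 blk=8 s=0: MISS | VC [12]
  [8] addr=0xcb blk=12 s=0: VC-HIT | VC [8]
  [9] addr=0x1be blk=27 s=3: L1-HIT | VC [8]
  [10] addr=0xc3 blk=12 s=0: L1-HIT | VC [8]
  [11] addr=0xc9 blk=12 s=0: L1-HIT | VC [8]
  [12] addr=0x4a blk=4 s=0: MISS | VC [8, 12]
  [13] addr=0xce blk=12 s=0: VC-HIT | VC [8, 4]
  [14] addr=0x8e blk=8 s=0: VC-HIT | VC [12, 4]
  [15] addr=0xcf blk=12 s=0: VC-HIT | VC [8, 4]

MISSES = 4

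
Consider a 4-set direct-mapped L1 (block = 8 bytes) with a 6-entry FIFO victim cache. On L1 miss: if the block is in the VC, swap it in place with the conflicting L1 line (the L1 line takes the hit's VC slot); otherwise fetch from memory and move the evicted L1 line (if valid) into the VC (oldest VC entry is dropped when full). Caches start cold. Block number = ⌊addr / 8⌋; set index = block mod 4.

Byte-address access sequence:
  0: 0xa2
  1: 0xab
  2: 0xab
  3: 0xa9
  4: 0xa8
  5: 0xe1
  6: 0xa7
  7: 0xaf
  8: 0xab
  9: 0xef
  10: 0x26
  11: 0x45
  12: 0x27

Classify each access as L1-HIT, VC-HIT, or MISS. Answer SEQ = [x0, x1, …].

SEQ = [MISS, MISS, L1-HIT, L1-HIT, L1-HIT, MISS, VC-HIT, L1-HIT, L1-HIT, MISS, MISS, MISS, VC-HIT]

0: 0xa2 (blk 20, set 0) → MISS  vc=[]
1: 0xab (blk 21, set 1) → MISS  vc=[]
2: 0xab (blk 21, set 1) → L1-HIT  vc=[]
3: 0xa9 (blk 21, set 1) → L1-HIT  vc=[]
4: 0xa8 (blk 21, set 1) → L1-HIT  vc=[]
5: 0xe1 (blk 28, set 0) → MISS  vc=[20]
6: 0xa7 (blk 20, set 0) → VC-HIT  vc=[28]
7: 0xaf (blk 21, set 1) → L1-HIT  vc=[28]
8: 0xab (blk 21, set 1) → L1-HIT  vc=[28]
9: 0xef (blk 29, set 1) → MISS  vc=[28, 21]
10: 0x26 (blk 4, set 0) → MISS  vc=[28, 21, 20]
11: 0x45 (blk 8, set 0) → MISS  vc=[28, 21, 20, 4]
12: 0x27 (blk 4, set 0) → VC-HIT  vc=[28, 21, 20, 8]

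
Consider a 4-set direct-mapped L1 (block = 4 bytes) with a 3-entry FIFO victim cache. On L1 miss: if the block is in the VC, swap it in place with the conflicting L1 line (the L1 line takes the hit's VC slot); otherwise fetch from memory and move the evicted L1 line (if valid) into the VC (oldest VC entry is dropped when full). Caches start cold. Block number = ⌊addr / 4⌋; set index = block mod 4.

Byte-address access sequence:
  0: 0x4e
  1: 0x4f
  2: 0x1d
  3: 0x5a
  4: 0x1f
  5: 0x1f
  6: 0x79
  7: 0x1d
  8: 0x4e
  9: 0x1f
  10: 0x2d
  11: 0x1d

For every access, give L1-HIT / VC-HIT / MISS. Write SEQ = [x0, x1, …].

#0 0x4e→b19/s3 MISS; vc=[]
#1 0x4f→b19/s3 L1-HIT; vc=[]
#2 0x1d→b7/s3 MISS; vc=[19]
#3 0x5a→b22/s2 MISS; vc=[19]
#4 0x1f→b7/s3 L1-HIT; vc=[19]
#5 0x1f→b7/s3 L1-HIT; vc=[19]
#6 0x79→b30/s2 MISS; vc=[19,22]
#7 0x1d→b7/s3 L1-HIT; vc=[19,22]
#8 0x4e→b19/s3 VC-HIT; vc=[7,22]
#9 0x1f→b7/s3 VC-HIT; vc=[19,22]
#10 0x2d→b11/s3 MISS; vc=[19,22,7]
#11 0x1d→b7/s3 VC-HIT; vc=[19,22,11]

SEQ = [MISS, L1-HIT, MISS, MISS, L1-HIT, L1-HIT, MISS, L1-HIT, VC-HIT, VC-HIT, MISS, VC-HIT]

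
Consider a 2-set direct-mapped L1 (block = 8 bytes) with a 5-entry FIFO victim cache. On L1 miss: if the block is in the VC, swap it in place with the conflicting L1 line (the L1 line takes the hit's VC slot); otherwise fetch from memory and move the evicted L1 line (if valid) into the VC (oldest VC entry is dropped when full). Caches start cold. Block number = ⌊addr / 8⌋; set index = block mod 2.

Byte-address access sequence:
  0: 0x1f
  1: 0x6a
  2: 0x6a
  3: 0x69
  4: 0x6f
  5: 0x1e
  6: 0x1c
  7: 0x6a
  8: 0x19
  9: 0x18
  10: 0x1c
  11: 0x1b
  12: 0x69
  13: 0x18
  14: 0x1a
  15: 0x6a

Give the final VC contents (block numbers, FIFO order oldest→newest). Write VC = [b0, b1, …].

0: 0x1f (blk 3, set 1) → MISS  vc=[]
1: 0x6a (blk 13, set 1) → MISS  vc=[3]
2: 0x6a (blk 13, set 1) → L1-HIT  vc=[3]
3: 0x69 (blk 13, set 1) → L1-HIT  vc=[3]
4: 0x6f (blk 13, set 1) → L1-HIT  vc=[3]
5: 0x1e (blk 3, set 1) → VC-HIT  vc=[13]
6: 0x1c (blk 3, set 1) → L1-HIT  vc=[13]
7: 0x6a (blk 13, set 1) → VC-HIT  vc=[3]
8: 0x19 (blk 3, set 1) → VC-HIT  vc=[13]
9: 0x18 (blk 3, set 1) → L1-HIT  vc=[13]
10: 0x1c (blk 3, set 1) → L1-HIT  vc=[13]
11: 0x1b (blk 3, set 1) → L1-HIT  vc=[13]
12: 0x69 (blk 13, set 1) → VC-HIT  vc=[3]
13: 0x18 (blk 3, set 1) → VC-HIT  vc=[13]
14: 0x1a (blk 3, set 1) → L1-HIT  vc=[13]
15: 0x6a (blk 13, set 1) → VC-HIT  vc=[3]

VC = [3]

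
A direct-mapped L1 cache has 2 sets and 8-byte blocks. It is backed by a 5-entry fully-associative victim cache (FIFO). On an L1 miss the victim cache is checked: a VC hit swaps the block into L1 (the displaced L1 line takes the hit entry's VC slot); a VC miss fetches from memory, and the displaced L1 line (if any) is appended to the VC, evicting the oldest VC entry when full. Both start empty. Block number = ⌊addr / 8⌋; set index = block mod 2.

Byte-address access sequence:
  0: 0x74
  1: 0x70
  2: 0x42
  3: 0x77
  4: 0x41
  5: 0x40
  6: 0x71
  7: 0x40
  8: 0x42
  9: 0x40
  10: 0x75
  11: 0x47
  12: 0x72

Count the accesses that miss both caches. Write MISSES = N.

MISSES = 2

  [0] addr=0x74 blk=14 s=0: MISS | VC []
  [1] addr=0x70 blk=14 s=0: L1-HIT | VC []
  [2] addr=0x42 blk=8 s=0: MISS | VC [14]
  [3] addr=0x77 blk=14 s=0: VC-HIT | VC [8]
  [4] addr=0x41 blk=8 s=0: VC-HIT | VC [14]
  [5] addr=0x40 blk=8 s=0: L1-HIT | VC [14]
  [6] addr=0x71 blk=14 s=0: VC-HIT | VC [8]
  [7] addr=0x40 blk=8 s=0: VC-HIT | VC [14]
  [8] addr=0x42 blk=8 s=0: L1-HIT | VC [14]
  [9] addr=0x40 blk=8 s=0: L1-HIT | VC [14]
  [10] addr=0x75 blk=14 s=0: VC-HIT | VC [8]
  [11] addr=0x47 blk=8 s=0: VC-HIT | VC [14]
  [12] addr=0x72 blk=14 s=0: VC-HIT | VC [8]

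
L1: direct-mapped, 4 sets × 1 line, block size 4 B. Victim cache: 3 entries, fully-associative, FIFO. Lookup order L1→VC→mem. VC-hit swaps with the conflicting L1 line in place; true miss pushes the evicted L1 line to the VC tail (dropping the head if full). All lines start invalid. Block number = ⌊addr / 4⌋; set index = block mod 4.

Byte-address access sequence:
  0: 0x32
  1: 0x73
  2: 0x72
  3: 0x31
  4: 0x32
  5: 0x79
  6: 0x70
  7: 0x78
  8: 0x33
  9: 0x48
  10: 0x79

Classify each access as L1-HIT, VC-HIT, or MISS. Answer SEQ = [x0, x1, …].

SEQ = [MISS, MISS, L1-HIT, VC-HIT, L1-HIT, MISS, VC-HIT, L1-HIT, VC-HIT, MISS, VC-HIT]

0: 0x32 (blk 12, set 0) → MISS  vc=[]
1: 0x73 (blk 28, set 0) → MISS  vc=[12]
2: 0x72 (blk 28, set 0) → L1-HIT  vc=[12]
3: 0x31 (blk 12, set 0) → VC-HIT  vc=[28]
4: 0x32 (blk 12, set 0) → L1-HIT  vc=[28]
5: 0x79 (blk 30, set 2) → MISS  vc=[28]
6: 0x70 (blk 28, set 0) → VC-HIT  vc=[12]
7: 0x78 (blk 30, set 2) → L1-HIT  vc=[12]
8: 0x33 (blk 12, set 0) → VC-HIT  vc=[28]
9: 0x48 (blk 18, set 2) → MISS  vc=[28, 30]
10: 0x79 (blk 30, set 2) → VC-HIT  vc=[28, 18]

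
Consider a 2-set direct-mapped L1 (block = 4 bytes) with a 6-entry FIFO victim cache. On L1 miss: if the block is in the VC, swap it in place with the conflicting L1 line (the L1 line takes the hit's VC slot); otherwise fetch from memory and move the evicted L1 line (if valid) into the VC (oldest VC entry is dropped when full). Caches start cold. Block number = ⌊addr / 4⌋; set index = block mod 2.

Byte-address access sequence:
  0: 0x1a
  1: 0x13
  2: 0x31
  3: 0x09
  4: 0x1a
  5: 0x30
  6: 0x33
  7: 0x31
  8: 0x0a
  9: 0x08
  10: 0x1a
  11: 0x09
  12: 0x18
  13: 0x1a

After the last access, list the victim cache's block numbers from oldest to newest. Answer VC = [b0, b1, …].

VC = [12, 4, 2]

0: 0x1a (blk 6, set 0) → MISS  vc=[]
1: 0x13 (blk 4, set 0) → MISS  vc=[6]
2: 0x31 (blk 12, set 0) → MISS  vc=[6, 4]
3: 0x9 (blk 2, set 0) → MISS  vc=[6, 4, 12]
4: 0x1a (blk 6, set 0) → VC-HIT  vc=[2, 4, 12]
5: 0x30 (blk 12, set 0) → VC-HIT  vc=[2, 4, 6]
6: 0x33 (blk 12, set 0) → L1-HIT  vc=[2, 4, 6]
7: 0x31 (blk 12, set 0) → L1-HIT  vc=[2, 4, 6]
8: 0xa (blk 2, set 0) → VC-HIT  vc=[12, 4, 6]
9: 0x8 (blk 2, set 0) → L1-HIT  vc=[12, 4, 6]
10: 0x1a (blk 6, set 0) → VC-HIT  vc=[12, 4, 2]
11: 0x9 (blk 2, set 0) → VC-HIT  vc=[12, 4, 6]
12: 0x18 (blk 6, set 0) → VC-HIT  vc=[12, 4, 2]
13: 0x1a (blk 6, set 0) → L1-HIT  vc=[12, 4, 2]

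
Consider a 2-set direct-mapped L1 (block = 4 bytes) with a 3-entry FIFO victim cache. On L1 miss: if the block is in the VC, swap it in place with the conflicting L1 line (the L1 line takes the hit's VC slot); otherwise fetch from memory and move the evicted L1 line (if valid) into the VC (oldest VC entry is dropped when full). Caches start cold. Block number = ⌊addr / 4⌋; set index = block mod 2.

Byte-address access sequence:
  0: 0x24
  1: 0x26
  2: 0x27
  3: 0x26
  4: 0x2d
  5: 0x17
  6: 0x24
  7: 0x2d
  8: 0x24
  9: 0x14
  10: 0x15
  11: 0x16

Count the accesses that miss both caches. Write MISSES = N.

#0 0x24→b9/s1 MISS; vc=[]
#1 0x26→b9/s1 L1-HIT; vc=[]
#2 0x27→b9/s1 L1-HIT; vc=[]
#3 0x26→b9/s1 L1-HIT; vc=[]
#4 0x2d→b11/s1 MISS; vc=[9]
#5 0x17→b5/s1 MISS; vc=[9,11]
#6 0x24→b9/s1 VC-HIT; vc=[5,11]
#7 0x2d→b11/s1 VC-HIT; vc=[5,9]
#8 0x24→b9/s1 VC-HIT; vc=[5,11]
#9 0x14→b5/s1 VC-HIT; vc=[9,11]
#10 0x15→b5/s1 L1-HIT; vc=[9,11]
#11 0x16→b5/s1 L1-HIT; vc=[9,11]

MISSES = 3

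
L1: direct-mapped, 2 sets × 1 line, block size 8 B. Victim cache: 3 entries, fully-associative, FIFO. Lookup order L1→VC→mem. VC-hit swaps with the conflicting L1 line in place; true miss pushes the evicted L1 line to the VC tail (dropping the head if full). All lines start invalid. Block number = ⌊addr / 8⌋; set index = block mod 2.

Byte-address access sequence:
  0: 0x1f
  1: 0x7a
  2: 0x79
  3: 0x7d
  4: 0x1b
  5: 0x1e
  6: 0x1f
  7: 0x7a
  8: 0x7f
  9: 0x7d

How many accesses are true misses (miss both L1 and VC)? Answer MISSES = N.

MISSES = 2

  [0] addr=0x1f blk=3 s=1: MISS | VC []
  [1] addr=0x7a blk=15 s=1: MISS | VC [3]
  [2] addr=0x79 blk=15 s=1: L1-HIT | VC [3]
  [3] addr=0x7d blk=15 s=1: L1-HIT | VC [3]
  [4] addr=0x1b blk=3 s=1: VC-HIT | VC [15]
  [5] addr=0x1e blk=3 s=1: L1-HIT | VC [15]
  [6] addr=0x1f blk=3 s=1: L1-HIT | VC [15]
  [7] addr=0x7a blk=15 s=1: VC-HIT | VC [3]
  [8] addr=0x7f blk=15 s=1: L1-HIT | VC [3]
  [9] addr=0x7d blk=15 s=1: L1-HIT | VC [3]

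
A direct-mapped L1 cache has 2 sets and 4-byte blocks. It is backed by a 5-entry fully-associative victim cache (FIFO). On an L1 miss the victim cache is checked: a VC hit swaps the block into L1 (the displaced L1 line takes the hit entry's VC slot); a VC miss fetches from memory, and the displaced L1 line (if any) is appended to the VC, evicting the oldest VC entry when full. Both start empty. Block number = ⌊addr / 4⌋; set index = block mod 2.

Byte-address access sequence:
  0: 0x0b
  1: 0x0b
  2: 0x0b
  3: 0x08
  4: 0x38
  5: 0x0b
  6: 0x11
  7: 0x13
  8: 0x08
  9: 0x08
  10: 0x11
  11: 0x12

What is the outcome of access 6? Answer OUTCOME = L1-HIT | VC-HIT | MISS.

  [0] addr=0xb blk=2 s=0: MISS | VC []
  [1] addr=0xb blk=2 s=0: L1-HIT | VC []
  [2] addr=0xb blk=2 s=0: L1-HIT | VC []
  [3] addr=0x8 blk=2 s=0: L1-HIT | VC []
  [4] addr=0x38 blk=14 s=0: MISS | VC [2]
  [5] addr=0xb blk=2 s=0: VC-HIT | VC [14]
  [6] addr=0x11 blk=4 s=0: MISS | VC [14, 2]
  [7] addr=0x13 blk=4 s=0: L1-HIT | VC [14, 2]
  [8] addr=0x8 blk=2 s=0: VC-HIT | VC [14, 4]
  [9] addr=0x8 blk=2 s=0: L1-HIT | VC [14, 4]
  [10] addr=0x11 blk=4 s=0: VC-HIT | VC [14, 2]
  [11] addr=0x12 blk=4 s=0: L1-HIT | VC [14, 2]

OUTCOME = MISS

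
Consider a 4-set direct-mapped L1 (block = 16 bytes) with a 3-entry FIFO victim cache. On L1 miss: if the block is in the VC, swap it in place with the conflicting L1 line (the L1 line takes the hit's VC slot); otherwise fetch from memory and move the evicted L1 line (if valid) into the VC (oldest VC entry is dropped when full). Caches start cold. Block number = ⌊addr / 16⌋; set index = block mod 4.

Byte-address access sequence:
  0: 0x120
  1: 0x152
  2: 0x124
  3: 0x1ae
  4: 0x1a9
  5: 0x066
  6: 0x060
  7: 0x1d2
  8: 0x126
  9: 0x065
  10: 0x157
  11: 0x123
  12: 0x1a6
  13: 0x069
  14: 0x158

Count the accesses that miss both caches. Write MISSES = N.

#0 0x120→b18/s2 MISS; vc=[]
#1 0x152→b21/s1 MISS; vc=[]
#2 0x124→b18/s2 L1-HIT; vc=[]
#3 0x1ae→b26/s2 MISS; vc=[18]
#4 0x1a9→b26/s2 L1-HIT; vc=[18]
#5 0x66→b6/s2 MISS; vc=[18,26]
#6 0x60→b6/s2 L1-HIT; vc=[18,26]
#7 0x1d2→b29/s1 MISS; vc=[18,26,21]
#8 0x126→b18/s2 VC-HIT; vc=[6,26,21]
#9 0x65→b6/s2 VC-HIT; vc=[18,26,21]
#10 0x157→b21/s1 VC-HIT; vc=[18,26,29]
#11 0x123→b18/s2 VC-HIT; vc=[6,26,29]
#12 0x1a6→b26/s2 VC-HIT; vc=[6,18,29]
#13 0x69→b6/s2 VC-HIT; vc=[26,18,29]
#14 0x158→b21/s1 L1-HIT; vc=[26,18,29]

MISSES = 5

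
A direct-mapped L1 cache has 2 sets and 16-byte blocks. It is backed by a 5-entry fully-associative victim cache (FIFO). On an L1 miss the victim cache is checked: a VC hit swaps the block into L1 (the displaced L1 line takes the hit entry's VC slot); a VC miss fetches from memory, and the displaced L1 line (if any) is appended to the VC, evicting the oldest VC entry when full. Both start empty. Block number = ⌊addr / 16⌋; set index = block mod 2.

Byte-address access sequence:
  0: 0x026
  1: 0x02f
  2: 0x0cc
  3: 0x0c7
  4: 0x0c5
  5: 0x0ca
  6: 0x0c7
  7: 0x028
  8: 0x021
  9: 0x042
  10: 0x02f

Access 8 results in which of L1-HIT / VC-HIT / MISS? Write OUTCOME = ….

OUTCOME = L1-HIT

#0 0x26→b2/s0 MISS; vc=[]
#1 0x2f→b2/s0 L1-HIT; vc=[]
#2 0xcc→b12/s0 MISS; vc=[2]
#3 0xc7→b12/s0 L1-HIT; vc=[2]
#4 0xc5→b12/s0 L1-HIT; vc=[2]
#5 0xca→b12/s0 L1-HIT; vc=[2]
#6 0xc7→b12/s0 L1-HIT; vc=[2]
#7 0x28→b2/s0 VC-HIT; vc=[12]
#8 0x21→b2/s0 L1-HIT; vc=[12]
#9 0x42→b4/s0 MISS; vc=[12,2]
#10 0x2f→b2/s0 VC-HIT; vc=[12,4]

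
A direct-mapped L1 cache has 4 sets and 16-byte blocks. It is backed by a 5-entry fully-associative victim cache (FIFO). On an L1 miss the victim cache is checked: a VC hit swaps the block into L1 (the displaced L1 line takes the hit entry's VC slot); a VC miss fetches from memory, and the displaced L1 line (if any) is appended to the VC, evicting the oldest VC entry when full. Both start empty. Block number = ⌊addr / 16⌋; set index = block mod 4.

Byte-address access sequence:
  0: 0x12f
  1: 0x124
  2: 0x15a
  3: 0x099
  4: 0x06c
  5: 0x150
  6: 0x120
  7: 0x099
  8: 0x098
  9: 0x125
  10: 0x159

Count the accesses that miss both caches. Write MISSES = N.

#0 0x12f→b18/s2 MISS; vc=[]
#1 0x124→b18/s2 L1-HIT; vc=[]
#2 0x15a→b21/s1 MISS; vc=[]
#3 0x99→b9/s1 MISS; vc=[21]
#4 0x6c→b6/s2 MISS; vc=[21,18]
#5 0x150→b21/s1 VC-HIT; vc=[9,18]
#6 0x120→b18/s2 VC-HIT; vc=[9,6]
#7 0x99→b9/s1 VC-HIT; vc=[21,6]
#8 0x98→b9/s1 L1-HIT; vc=[21,6]
#9 0x125→b18/s2 L1-HIT; vc=[21,6]
#10 0x159→b21/s1 VC-HIT; vc=[9,6]

MISSES = 4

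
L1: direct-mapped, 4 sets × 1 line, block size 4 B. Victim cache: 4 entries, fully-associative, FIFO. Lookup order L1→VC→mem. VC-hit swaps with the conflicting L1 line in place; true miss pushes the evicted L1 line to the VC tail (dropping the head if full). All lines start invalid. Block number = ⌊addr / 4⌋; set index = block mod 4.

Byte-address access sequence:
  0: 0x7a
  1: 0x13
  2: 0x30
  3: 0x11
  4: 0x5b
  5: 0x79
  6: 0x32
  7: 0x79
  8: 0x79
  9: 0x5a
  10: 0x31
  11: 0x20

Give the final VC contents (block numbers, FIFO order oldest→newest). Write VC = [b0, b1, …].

VC = [4, 30, 12]

  [0] addr=0x7a blk=30 s=2: MISS | VC []
  [1] addr=0x13 blk=4 s=0: MISS | VC []
  [2] addr=0x30 blk=12 s=0: MISS | VC [4]
  [3] addr=0x11 blk=4 s=0: VC-HIT | VC [12]
  [4] addr=0x5b blk=22 s=2: MISS | VC [12, 30]
  [5] addr=0x79 blk=30 s=2: VC-HIT | VC [12, 22]
  [6] addr=0x32 blk=12 s=0: VC-HIT | VC [4, 22]
  [7] addr=0x79 blk=30 s=2: L1-HIT | VC [4, 22]
  [8] addr=0x79 blk=30 s=2: L1-HIT | VC [4, 22]
  [9] addr=0x5a blk=22 s=2: VC-HIT | VC [4, 30]
  [10] addr=0x31 blk=12 s=0: L1-HIT | VC [4, 30]
  [11] addr=0x20 blk=8 s=0: MISS | VC [4, 30, 12]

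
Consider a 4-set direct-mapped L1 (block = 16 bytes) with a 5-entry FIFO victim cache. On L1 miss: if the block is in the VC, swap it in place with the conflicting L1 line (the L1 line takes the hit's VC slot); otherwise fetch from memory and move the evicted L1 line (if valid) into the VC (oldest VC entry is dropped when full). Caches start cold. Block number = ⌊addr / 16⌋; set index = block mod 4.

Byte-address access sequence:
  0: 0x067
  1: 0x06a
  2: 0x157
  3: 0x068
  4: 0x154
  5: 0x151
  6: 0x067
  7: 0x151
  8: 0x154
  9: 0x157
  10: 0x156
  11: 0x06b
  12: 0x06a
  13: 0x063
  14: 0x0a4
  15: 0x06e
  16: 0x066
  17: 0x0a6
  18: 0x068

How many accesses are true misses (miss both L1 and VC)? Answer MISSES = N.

MISSES = 3

#0 0x67→b6/s2 MISS; vc=[]
#1 0x6a→b6/s2 L1-HIT; vc=[]
#2 0x157→b21/s1 MISS; vc=[]
#3 0x68→b6/s2 L1-HIT; vc=[]
#4 0x154→b21/s1 L1-HIT; vc=[]
#5 0x151→b21/s1 L1-HIT; vc=[]
#6 0x67→b6/s2 L1-HIT; vc=[]
#7 0x151→b21/s1 L1-HIT; vc=[]
#8 0x154→b21/s1 L1-HIT; vc=[]
#9 0x157→b21/s1 L1-HIT; vc=[]
#10 0x156→b21/s1 L1-HIT; vc=[]
#11 0x6b→b6/s2 L1-HIT; vc=[]
#12 0x6a→b6/s2 L1-HIT; vc=[]
#13 0x63→b6/s2 L1-HIT; vc=[]
#14 0xa4→b10/s2 MISS; vc=[6]
#15 0x6e→b6/s2 VC-HIT; vc=[10]
#16 0x66→b6/s2 L1-HIT; vc=[10]
#17 0xa6→b10/s2 VC-HIT; vc=[6]
#18 0x68→b6/s2 VC-HIT; vc=[10]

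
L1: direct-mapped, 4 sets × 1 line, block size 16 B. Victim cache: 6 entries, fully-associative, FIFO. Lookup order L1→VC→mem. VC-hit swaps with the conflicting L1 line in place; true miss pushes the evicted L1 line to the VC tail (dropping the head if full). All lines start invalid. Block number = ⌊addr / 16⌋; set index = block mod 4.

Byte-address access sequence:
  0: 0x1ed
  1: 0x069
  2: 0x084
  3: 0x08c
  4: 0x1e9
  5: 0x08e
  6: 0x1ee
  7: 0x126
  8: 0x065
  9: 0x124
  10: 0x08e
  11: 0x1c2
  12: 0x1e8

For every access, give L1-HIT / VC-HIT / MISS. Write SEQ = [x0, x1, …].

0: 0x1ed (blk 30, set 2) → MISS  vc=[]
1: 0x69 (blk 6, set 2) → MISS  vc=[30]
2: 0x84 (blk 8, set 0) → MISS  vc=[30]
3: 0x8c (blk 8, set 0) → L1-HIT  vc=[30]
4: 0x1e9 (blk 30, set 2) → VC-HIT  vc=[6]
5: 0x8e (blk 8, set 0) → L1-HIT  vc=[6]
6: 0x1ee (blk 30, set 2) → L1-HIT  vc=[6]
7: 0x126 (blk 18, set 2) → MISS  vc=[6, 30]
8: 0x65 (blk 6, set 2) → VC-HIT  vc=[18, 30]
9: 0x124 (blk 18, set 2) → VC-HIT  vc=[6, 30]
10: 0x8e (blk 8, set 0) → L1-HIT  vc=[6, 30]
11: 0x1c2 (blk 28, set 0) → MISS  vc=[6, 30, 8]
12: 0x1e8 (blk 30, set 2) → VC-HIT  vc=[6, 18, 8]

SEQ = [MISS, MISS, MISS, L1-HIT, VC-HIT, L1-HIT, L1-HIT, MISS, VC-HIT, VC-HIT, L1-HIT, MISS, VC-HIT]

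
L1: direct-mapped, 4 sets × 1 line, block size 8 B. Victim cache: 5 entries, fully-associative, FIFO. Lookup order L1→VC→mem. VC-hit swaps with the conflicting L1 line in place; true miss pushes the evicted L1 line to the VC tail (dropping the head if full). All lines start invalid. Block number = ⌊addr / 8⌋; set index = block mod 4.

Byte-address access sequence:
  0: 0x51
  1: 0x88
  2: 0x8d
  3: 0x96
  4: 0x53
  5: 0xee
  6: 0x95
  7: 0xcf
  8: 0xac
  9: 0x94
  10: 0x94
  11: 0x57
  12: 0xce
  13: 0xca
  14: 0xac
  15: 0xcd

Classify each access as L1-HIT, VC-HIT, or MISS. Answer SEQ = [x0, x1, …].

#0 0x51→b10/s2 MISS; vc=[]
#1 0x88→b17/s1 MISS; vc=[]
#2 0x8d→b17/s1 L1-HIT; vc=[]
#3 0x96→b18/s2 MISS; vc=[10]
#4 0x53→b10/s2 VC-HIT; vc=[18]
#5 0xee→b29/s1 MISS; vc=[18,17]
#6 0x95→b18/s2 VC-HIT; vc=[10,17]
#7 0xcf→b25/s1 MISS; vc=[10,17,29]
#8 0xac→b21/s1 MISS; vc=[10,17,29,25]
#9 0x94→b18/s2 L1-HIT; vc=[10,17,29,25]
#10 0x94→b18/s2 L1-HIT; vc=[10,17,29,25]
#11 0x57→b10/s2 VC-HIT; vc=[18,17,29,25]
#12 0xce→b25/s1 VC-HIT; vc=[18,17,29,21]
#13 0xca→b25/s1 L1-HIT; vc=[18,17,29,21]
#14 0xac→b21/s1 VC-HIT; vc=[18,17,29,25]
#15 0xcd→b25/s1 VC-HIT; vc=[18,17,29,21]

SEQ = [MISS, MISS, L1-HIT, MISS, VC-HIT, MISS, VC-HIT, MISS, MISS, L1-HIT, L1-HIT, VC-HIT, VC-HIT, L1-HIT, VC-HIT, VC-HIT]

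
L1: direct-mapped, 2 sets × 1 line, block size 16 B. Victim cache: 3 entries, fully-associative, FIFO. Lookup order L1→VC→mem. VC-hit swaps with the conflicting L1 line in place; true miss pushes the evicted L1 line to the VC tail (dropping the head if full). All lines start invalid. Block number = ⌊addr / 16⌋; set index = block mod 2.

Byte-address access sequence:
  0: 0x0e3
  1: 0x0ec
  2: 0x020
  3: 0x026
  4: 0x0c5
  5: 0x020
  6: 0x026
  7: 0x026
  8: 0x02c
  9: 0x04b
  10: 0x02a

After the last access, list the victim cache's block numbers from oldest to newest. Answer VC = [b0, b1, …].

VC = [14, 12, 4]

0: 0xe3 (blk 14, set 0) → MISS  vc=[]
1: 0xec (blk 14, set 0) → L1-HIT  vc=[]
2: 0x20 (blk 2, set 0) → MISS  vc=[14]
3: 0x26 (blk 2, set 0) → L1-HIT  vc=[14]
4: 0xc5 (blk 12, set 0) → MISS  vc=[14, 2]
5: 0x20 (blk 2, set 0) → VC-HIT  vc=[14, 12]
6: 0x26 (blk 2, set 0) → L1-HIT  vc=[14, 12]
7: 0x26 (blk 2, set 0) → L1-HIT  vc=[14, 12]
8: 0x2c (blk 2, set 0) → L1-HIT  vc=[14, 12]
9: 0x4b (blk 4, set 0) → MISS  vc=[14, 12, 2]
10: 0x2a (blk 2, set 0) → VC-HIT  vc=[14, 12, 4]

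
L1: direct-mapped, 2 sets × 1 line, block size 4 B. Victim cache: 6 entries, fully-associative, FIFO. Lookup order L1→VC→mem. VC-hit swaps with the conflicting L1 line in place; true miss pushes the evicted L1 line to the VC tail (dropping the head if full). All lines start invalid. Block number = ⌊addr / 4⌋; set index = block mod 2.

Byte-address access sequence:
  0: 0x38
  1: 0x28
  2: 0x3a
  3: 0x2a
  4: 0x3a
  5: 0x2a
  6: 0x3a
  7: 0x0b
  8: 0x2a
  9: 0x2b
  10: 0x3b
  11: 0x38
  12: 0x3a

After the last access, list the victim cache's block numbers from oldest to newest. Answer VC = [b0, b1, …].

VC = [2, 10]

#0 0x38→b14/s0 MISS; vc=[]
#1 0x28→b10/s0 MISS; vc=[14]
#2 0x3a→b14/s0 VC-HIT; vc=[10]
#3 0x2a→b10/s0 VC-HIT; vc=[14]
#4 0x3a→b14/s0 VC-HIT; vc=[10]
#5 0x2a→b10/s0 VC-HIT; vc=[14]
#6 0x3a→b14/s0 VC-HIT; vc=[10]
#7 0xb→b2/s0 MISS; vc=[10,14]
#8 0x2a→b10/s0 VC-HIT; vc=[2,14]
#9 0x2b→b10/s0 L1-HIT; vc=[2,14]
#10 0x3b→b14/s0 VC-HIT; vc=[2,10]
#11 0x38→b14/s0 L1-HIT; vc=[2,10]
#12 0x3a→b14/s0 L1-HIT; vc=[2,10]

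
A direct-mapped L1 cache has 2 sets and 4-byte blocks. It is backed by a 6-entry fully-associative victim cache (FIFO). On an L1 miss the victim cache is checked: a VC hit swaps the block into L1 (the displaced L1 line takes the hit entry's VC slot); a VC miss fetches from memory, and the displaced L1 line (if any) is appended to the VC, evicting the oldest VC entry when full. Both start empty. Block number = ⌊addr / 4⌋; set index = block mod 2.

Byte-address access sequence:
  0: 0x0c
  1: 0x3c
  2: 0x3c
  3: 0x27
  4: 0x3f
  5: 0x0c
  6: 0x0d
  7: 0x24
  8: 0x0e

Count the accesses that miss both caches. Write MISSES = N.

  [0] addr=0xc blk=3 s=1: MISS | VC []
  [1] addr=0x3c blk=15 s=1: MISS | VC [3]
  [2] addr=0x3c blk=15 s=1: L1-HIT | VC [3]
  [3] addr=0x27 blk=9 s=1: MISS | VC [3, 15]
  [4] addr=0x3f blk=15 s=1: VC-HIT | VC [3, 9]
  [5] addr=0xc blk=3 s=1: VC-HIT | VC [15, 9]
  [6] addr=0xd blk=3 s=1: L1-HIT | VC [15, 9]
  [7] addr=0x24 blk=9 s=1: VC-HIT | VC [15, 3]
  [8] addr=0xe blk=3 s=1: VC-HIT | VC [15, 9]

MISSES = 3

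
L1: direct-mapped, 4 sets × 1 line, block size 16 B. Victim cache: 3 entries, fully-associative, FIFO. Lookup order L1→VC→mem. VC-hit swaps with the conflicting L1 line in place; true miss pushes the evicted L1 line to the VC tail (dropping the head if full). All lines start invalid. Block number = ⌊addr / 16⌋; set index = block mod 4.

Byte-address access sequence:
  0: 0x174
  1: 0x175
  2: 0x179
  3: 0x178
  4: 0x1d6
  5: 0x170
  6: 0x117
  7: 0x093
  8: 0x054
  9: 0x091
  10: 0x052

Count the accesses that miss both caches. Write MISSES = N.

MISSES = 5

  [0] addr=0x174 blk=23 s=3: MISS | VC []
  [1] addr=0x175 blk=23 s=3: L1-HIT | VC []
  [2] addr=0x179 blk=23 s=3: L1-HIT | VC []
  [3] addr=0x178 blk=23 s=3: L1-HIT | VC []
  [4] addr=0x1d6 blk=29 s=1: MISS | VC []
  [5] addr=0x170 blk=23 s=3: L1-HIT | VC []
  [6] addr=0x117 blk=17 s=1: MISS | VC [29]
  [7] addr=0x93 blk=9 s=1: MISS | VC [29, 17]
  [8] addr=0x54 blk=5 s=1: MISS | VC [29, 17, 9]
  [9] addr=0x91 blk=9 s=1: VC-HIT | VC [29, 17, 5]
  [10] addr=0x52 blk=5 s=1: VC-HIT | VC [29, 17, 9]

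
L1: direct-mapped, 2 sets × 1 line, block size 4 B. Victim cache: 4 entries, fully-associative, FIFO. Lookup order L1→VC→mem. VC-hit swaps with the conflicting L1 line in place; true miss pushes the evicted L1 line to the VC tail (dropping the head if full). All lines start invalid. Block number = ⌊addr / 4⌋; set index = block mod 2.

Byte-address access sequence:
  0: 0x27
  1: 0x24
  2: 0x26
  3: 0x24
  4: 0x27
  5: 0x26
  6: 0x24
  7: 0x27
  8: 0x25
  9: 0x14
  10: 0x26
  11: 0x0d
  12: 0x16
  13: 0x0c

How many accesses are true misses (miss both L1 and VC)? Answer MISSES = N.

MISSES = 3

  [0] addr=0x27 blk=9 s=1: MISS | VC []
  [1] addr=0x24 blk=9 s=1: L1-HIT | VC []
  [2] addr=0x26 blk=9 s=1: L1-HIT | VC []
  [3] addr=0x24 blk=9 s=1: L1-HIT | VC []
  [4] addr=0x27 blk=9 s=1: L1-HIT | VC []
  [5] addr=0x26 blk=9 s=1: L1-HIT | VC []
  [6] addr=0x24 blk=9 s=1: L1-HIT | VC []
  [7] addr=0x27 blk=9 s=1: L1-HIT | VC []
  [8] addr=0x25 blk=9 s=1: L1-HIT | VC []
  [9] addr=0x14 blk=5 s=1: MISS | VC [9]
  [10] addr=0x26 blk=9 s=1: VC-HIT | VC [5]
  [11] addr=0xd blk=3 s=1: MISS | VC [5, 9]
  [12] addr=0x16 blk=5 s=1: VC-HIT | VC [3, 9]
  [13] addr=0xc blk=3 s=1: VC-HIT | VC [5, 9]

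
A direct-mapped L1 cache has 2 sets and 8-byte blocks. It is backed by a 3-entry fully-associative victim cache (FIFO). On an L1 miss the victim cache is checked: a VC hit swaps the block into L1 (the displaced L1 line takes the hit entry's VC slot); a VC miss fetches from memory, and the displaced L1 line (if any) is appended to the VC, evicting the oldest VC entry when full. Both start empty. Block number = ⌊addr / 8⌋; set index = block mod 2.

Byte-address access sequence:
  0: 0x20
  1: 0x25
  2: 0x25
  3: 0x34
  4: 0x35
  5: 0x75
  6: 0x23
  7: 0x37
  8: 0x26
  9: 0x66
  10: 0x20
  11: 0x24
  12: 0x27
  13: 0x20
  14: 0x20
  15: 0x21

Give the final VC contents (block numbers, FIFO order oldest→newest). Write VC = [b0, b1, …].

VC = [14, 6, 12]

  [0] addr=0x20 blk=4 s=0: MISS | VC []
  [1] addr=0x25 blk=4 s=0: L1-HIT | VC []
  [2] addr=0x25 blk=4 s=0: L1-HIT | VC []
  [3] addr=0x34 blk=6 s=0: MISS | VC [4]
  [4] addr=0x35 blk=6 s=0: L1-HIT | VC [4]
  [5] addr=0x75 blk=14 s=0: MISS | VC [4, 6]
  [6] addr=0x23 blk=4 s=0: VC-HIT | VC [14, 6]
  [7] addr=0x37 blk=6 s=0: VC-HIT | VC [14, 4]
  [8] addr=0x26 blk=4 s=0: VC-HIT | VC [14, 6]
  [9] addr=0x66 blk=12 s=0: MISS | VC [14, 6, 4]
  [10] addr=0x20 blk=4 s=0: VC-HIT | VC [14, 6, 12]
  [11] addr=0x24 blk=4 s=0: L1-HIT | VC [14, 6, 12]
  [12] addr=0x27 blk=4 s=0: L1-HIT | VC [14, 6, 12]
  [13] addr=0x20 blk=4 s=0: L1-HIT | VC [14, 6, 12]
  [14] addr=0x20 blk=4 s=0: L1-HIT | VC [14, 6, 12]
  [15] addr=0x21 blk=4 s=0: L1-HIT | VC [14, 6, 12]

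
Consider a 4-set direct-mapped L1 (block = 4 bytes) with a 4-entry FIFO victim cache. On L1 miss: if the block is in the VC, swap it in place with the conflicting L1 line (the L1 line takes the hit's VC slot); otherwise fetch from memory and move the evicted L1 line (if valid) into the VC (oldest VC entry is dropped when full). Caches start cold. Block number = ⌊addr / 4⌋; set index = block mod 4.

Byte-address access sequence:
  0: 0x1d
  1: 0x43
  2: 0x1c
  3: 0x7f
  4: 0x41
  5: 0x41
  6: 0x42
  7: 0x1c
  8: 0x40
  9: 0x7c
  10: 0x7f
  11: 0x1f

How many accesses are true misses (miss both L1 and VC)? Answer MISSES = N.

#0 0x1d→b7/s3 MISS; vc=[]
#1 0x43→b16/s0 MISS; vc=[]
#2 0x1c→b7/s3 L1-HIT; vc=[]
#3 0x7f→b31/s3 MISS; vc=[7]
#4 0x41→b16/s0 L1-HIT; vc=[7]
#5 0x41→b16/s0 L1-HIT; vc=[7]
#6 0x42→b16/s0 L1-HIT; vc=[7]
#7 0x1c→b7/s3 VC-HIT; vc=[31]
#8 0x40→b16/s0 L1-HIT; vc=[31]
#9 0x7c→b31/s3 VC-HIT; vc=[7]
#10 0x7f→b31/s3 L1-HIT; vc=[7]
#11 0x1f→b7/s3 VC-HIT; vc=[31]

MISSES = 3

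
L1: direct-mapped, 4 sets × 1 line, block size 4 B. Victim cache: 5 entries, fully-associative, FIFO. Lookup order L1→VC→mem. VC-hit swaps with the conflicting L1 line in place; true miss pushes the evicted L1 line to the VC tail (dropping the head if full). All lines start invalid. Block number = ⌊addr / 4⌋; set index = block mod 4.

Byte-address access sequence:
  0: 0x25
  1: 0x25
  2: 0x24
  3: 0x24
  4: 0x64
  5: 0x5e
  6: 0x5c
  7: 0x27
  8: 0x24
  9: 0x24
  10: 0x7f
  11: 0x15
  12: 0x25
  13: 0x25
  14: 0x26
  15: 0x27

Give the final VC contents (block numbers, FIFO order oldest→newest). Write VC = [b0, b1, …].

VC = [25, 23, 5]

  [0] addr=0x25 blk=9 s=1: MISS | VC []
  [1] addr=0x25 blk=9 s=1: L1-HIT | VC []
  [2] addr=0x24 blk=9 s=1: L1-HIT | VC []
  [3] addr=0x24 blk=9 s=1: L1-HIT | VC []
  [4] addr=0x64 blk=25 s=1: MISS | VC [9]
  [5] addr=0x5e blk=23 s=3: MISS | VC [9]
  [6] addr=0x5c blk=23 s=3: L1-HIT | VC [9]
  [7] addr=0x27 blk=9 s=1: VC-HIT | VC [25]
  [8] addr=0x24 blk=9 s=1: L1-HIT | VC [25]
  [9] addr=0x24 blk=9 s=1: L1-HIT | VC [25]
  [10] addr=0x7f blk=31 s=3: MISS | VC [25, 23]
  [11] addr=0x15 blk=5 s=1: MISS | VC [25, 23, 9]
  [12] addr=0x25 blk=9 s=1: VC-HIT | VC [25, 23, 5]
  [13] addr=0x25 blk=9 s=1: L1-HIT | VC [25, 23, 5]
  [14] addr=0x26 blk=9 s=1: L1-HIT | VC [25, 23, 5]
  [15] addr=0x27 blk=9 s=1: L1-HIT | VC [25, 23, 5]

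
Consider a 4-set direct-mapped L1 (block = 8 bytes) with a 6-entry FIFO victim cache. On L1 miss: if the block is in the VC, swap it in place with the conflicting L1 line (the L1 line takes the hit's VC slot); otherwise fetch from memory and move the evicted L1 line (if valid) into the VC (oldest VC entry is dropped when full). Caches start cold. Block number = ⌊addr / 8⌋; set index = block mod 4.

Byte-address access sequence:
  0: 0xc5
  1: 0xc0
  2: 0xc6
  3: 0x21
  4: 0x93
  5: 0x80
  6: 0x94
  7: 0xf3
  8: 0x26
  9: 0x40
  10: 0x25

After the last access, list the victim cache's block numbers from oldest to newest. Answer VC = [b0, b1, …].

VC = [24, 16, 18, 8]

#0 0xc5→b24/s0 MISS; vc=[]
#1 0xc0→b24/s0 L1-HIT; vc=[]
#2 0xc6→b24/s0 L1-HIT; vc=[]
#3 0x21→b4/s0 MISS; vc=[24]
#4 0x93→b18/s2 MISS; vc=[24]
#5 0x80→b16/s0 MISS; vc=[24,4]
#6 0x94→b18/s2 L1-HIT; vc=[24,4]
#7 0xf3→b30/s2 MISS; vc=[24,4,18]
#8 0x26→b4/s0 VC-HIT; vc=[24,16,18]
#9 0x40→b8/s0 MISS; vc=[24,16,18,4]
#10 0x25→b4/s0 VC-HIT; vc=[24,16,18,8]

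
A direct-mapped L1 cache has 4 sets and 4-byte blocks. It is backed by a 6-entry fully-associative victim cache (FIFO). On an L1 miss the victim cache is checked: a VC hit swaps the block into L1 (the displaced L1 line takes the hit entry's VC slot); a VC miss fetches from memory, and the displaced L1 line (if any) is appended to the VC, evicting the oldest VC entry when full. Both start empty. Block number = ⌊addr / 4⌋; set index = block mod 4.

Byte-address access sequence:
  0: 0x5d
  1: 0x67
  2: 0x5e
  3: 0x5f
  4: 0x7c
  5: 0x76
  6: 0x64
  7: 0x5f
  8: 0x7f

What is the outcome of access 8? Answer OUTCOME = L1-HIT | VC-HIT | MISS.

OUTCOME = VC-HIT

0: 0x5d (blk 23, set 3) → MISS  vc=[]
1: 0x67 (blk 25, set 1) → MISS  vc=[]
2: 0x5e (blk 23, set 3) → L1-HIT  vc=[]
3: 0x5f (blk 23, set 3) → L1-HIT  vc=[]
4: 0x7c (blk 31, set 3) → MISS  vc=[23]
5: 0x76 (blk 29, set 1) → MISS  vc=[23, 25]
6: 0x64 (blk 25, set 1) → VC-HIT  vc=[23, 29]
7: 0x5f (blk 23, set 3) → VC-HIT  vc=[31, 29]
8: 0x7f (blk 31, set 3) → VC-HIT  vc=[23, 29]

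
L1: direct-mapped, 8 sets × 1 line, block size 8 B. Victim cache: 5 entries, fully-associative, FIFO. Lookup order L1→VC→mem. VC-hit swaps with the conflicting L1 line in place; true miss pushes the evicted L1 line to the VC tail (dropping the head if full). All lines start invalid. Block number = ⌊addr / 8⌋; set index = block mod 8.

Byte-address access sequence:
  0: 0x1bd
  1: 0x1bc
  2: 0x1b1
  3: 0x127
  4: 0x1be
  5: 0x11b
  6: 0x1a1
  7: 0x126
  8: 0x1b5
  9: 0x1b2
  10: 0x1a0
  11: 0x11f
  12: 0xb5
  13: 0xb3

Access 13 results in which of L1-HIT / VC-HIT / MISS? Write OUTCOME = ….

OUTCOME = L1-HIT

0: 0x1bd (blk 55, set 7) → MISS  vc=[]
1: 0x1bc (blk 55, set 7) → L1-HIT  vc=[]
2: 0x1b1 (blk 54, set 6) → MISS  vc=[]
3: 0x127 (blk 36, set 4) → MISS  vc=[]
4: 0x1be (blk 55, set 7) → L1-HIT  vc=[]
5: 0x11b (blk 35, set 3) → MISS  vc=[]
6: 0x1a1 (blk 52, set 4) → MISS  vc=[36]
7: 0x126 (blk 36, set 4) → VC-HIT  vc=[52]
8: 0x1b5 (blk 54, set 6) → L1-HIT  vc=[52]
9: 0x1b2 (blk 54, set 6) → L1-HIT  vc=[52]
10: 0x1a0 (blk 52, set 4) → VC-HIT  vc=[36]
11: 0x11f (blk 35, set 3) → L1-HIT  vc=[36]
12: 0xb5 (blk 22, set 6) → MISS  vc=[36, 54]
13: 0xb3 (blk 22, set 6) → L1-HIT  vc=[36, 54]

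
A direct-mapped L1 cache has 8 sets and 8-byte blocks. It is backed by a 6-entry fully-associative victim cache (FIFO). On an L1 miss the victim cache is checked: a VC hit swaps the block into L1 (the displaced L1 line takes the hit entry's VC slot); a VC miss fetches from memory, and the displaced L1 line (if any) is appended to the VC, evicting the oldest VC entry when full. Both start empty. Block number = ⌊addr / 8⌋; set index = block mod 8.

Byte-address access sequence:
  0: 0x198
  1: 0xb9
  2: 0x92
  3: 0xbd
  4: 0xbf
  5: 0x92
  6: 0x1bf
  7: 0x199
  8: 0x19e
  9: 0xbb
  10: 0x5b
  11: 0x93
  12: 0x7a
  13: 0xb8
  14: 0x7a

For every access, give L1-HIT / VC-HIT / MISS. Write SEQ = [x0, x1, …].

  [0] addr=0x198 blk=51 s=3: MISS | VC []
  [1] addr=0xb9 blk=23 s=7: MISS | VC []
  [2] addr=0x92 blk=18 s=2: MISS | VC []
  [3] addr=0xbd blk=23 s=7: L1-HIT | VC []
  [4] addr=0xbf blk=23 s=7: L1-HIT | VC []
  [5] addr=0x92 blk=18 s=2: L1-HIT | VC []
  [6] addr=0x1bf blk=55 s=7: MISS | VC [23]
  [7] addr=0x199 blk=51 s=3: L1-HIT | VC [23]
  [8] addr=0x19e blk=51 s=3: L1-HIT | VC [23]
  [9] addr=0xbb blk=23 s=7: VC-HIT | VC [55]
  [10] addr=0x5b blk=11 s=3: MISS | VC [55, 51]
  [11] addr=0x93 blk=18 s=2: L1-HIT | VC [55, 51]
  [12] addr=0x7a blk=15 s=7: MISS | VC [55, 51, 23]
  [13] addr=0xb8 blk=23 s=7: VC-HIT | VC [55, 51, 15]
  [14] addr=0x7a blk=15 s=7: VC-HIT | VC [55, 51, 23]

SEQ = [MISS, MISS, MISS, L1-HIT, L1-HIT, L1-HIT, MISS, L1-HIT, L1-HIT, VC-HIT, MISS, L1-HIT, MISS, VC-HIT, VC-HIT]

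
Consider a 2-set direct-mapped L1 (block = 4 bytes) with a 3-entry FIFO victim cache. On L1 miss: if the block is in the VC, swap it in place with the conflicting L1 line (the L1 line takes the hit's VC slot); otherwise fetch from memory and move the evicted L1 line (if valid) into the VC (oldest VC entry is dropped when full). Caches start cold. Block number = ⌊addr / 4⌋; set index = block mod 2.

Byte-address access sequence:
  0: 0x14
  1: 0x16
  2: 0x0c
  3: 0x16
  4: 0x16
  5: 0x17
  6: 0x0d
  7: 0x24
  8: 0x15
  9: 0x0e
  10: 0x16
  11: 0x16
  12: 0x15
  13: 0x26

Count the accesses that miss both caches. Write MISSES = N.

MISSES = 3

  [0] addr=0x14 blk=5 s=1: MISS | VC []
  [1] addr=0x16 blk=5 s=1: L1-HIT | VC []
  [2] addr=0xc blk=3 s=1: MISS | VC [5]
  [3] addr=0x16 blk=5 s=1: VC-HIT | VC [3]
  [4] addr=0x16 blk=5 s=1: L1-HIT | VC [3]
  [5] addr=0x17 blk=5 s=1: L1-HIT | VC [3]
  [6] addr=0xd blk=3 s=1: VC-HIT | VC [5]
  [7] addr=0x24 blk=9 s=1: MISS | VC [5, 3]
  [8] addr=0x15 blk=5 s=1: VC-HIT | VC [9, 3]
  [9] addr=0xe blk=3 s=1: VC-HIT | VC [9, 5]
  [10] addr=0x16 blk=5 s=1: VC-HIT | VC [9, 3]
  [11] addr=0x16 blk=5 s=1: L1-HIT | VC [9, 3]
  [12] addr=0x15 blk=5 s=1: L1-HIT | VC [9, 3]
  [13] addr=0x26 blk=9 s=1: VC-HIT | VC [5, 3]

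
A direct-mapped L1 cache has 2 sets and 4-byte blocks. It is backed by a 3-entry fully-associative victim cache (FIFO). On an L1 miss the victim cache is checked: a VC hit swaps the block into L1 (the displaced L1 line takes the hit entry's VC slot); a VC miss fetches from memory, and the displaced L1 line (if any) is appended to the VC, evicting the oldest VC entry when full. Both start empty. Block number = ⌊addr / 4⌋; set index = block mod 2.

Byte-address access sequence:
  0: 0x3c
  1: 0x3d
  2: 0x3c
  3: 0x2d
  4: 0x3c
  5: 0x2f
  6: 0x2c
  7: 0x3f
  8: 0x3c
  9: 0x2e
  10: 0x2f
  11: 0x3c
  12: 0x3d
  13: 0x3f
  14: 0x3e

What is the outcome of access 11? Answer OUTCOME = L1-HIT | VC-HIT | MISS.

OUTCOME = VC-HIT

#0 0x3c→b15/s1 MISS; vc=[]
#1 0x3d→b15/s1 L1-HIT; vc=[]
#2 0x3c→b15/s1 L1-HIT; vc=[]
#3 0x2d→b11/s1 MISS; vc=[15]
#4 0x3c→b15/s1 VC-HIT; vc=[11]
#5 0x2f→b11/s1 VC-HIT; vc=[15]
#6 0x2c→b11/s1 L1-HIT; vc=[15]
#7 0x3f→b15/s1 VC-HIT; vc=[11]
#8 0x3c→b15/s1 L1-HIT; vc=[11]
#9 0x2e→b11/s1 VC-HIT; vc=[15]
#10 0x2f→b11/s1 L1-HIT; vc=[15]
#11 0x3c→b15/s1 VC-HIT; vc=[11]
#12 0x3d→b15/s1 L1-HIT; vc=[11]
#13 0x3f→b15/s1 L1-HIT; vc=[11]
#14 0x3e→b15/s1 L1-HIT; vc=[11]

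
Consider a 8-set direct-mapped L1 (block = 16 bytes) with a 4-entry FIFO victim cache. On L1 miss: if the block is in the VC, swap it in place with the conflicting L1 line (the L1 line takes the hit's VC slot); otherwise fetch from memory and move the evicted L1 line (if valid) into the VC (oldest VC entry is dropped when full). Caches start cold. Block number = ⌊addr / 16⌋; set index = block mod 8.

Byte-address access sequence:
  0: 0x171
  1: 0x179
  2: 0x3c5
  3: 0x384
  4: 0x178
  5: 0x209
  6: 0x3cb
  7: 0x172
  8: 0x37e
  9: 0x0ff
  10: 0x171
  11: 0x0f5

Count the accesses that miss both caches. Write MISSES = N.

0: 0x171 (blk 23, set 7) → MISS  vc=[]
1: 0x179 (blk 23, set 7) → L1-HIT  vc=[]
2: 0x3c5 (blk 60, set 4) → MISS  vc=[]
3: 0x384 (blk 56, set 0) → MISS  vc=[]
4: 0x178 (blk 23, set 7) → L1-HIT  vc=[]
5: 0x209 (blk 32, set 0) → MISS  vc=[56]
6: 0x3cb (blk 60, set 4) → L1-HIT  vc=[56]
7: 0x172 (blk 23, set 7) → L1-HIT  vc=[56]
8: 0x37e (blk 55, set 7) → MISS  vc=[56, 23]
9: 0xff (blk 15, set 7) → MISS  vc=[56, 23, 55]
10: 0x171 (blk 23, set 7) → VC-HIT  vc=[56, 15, 55]
11: 0xf5 (blk 15, set 7) → VC-HIT  vc=[56, 23, 55]

MISSES = 6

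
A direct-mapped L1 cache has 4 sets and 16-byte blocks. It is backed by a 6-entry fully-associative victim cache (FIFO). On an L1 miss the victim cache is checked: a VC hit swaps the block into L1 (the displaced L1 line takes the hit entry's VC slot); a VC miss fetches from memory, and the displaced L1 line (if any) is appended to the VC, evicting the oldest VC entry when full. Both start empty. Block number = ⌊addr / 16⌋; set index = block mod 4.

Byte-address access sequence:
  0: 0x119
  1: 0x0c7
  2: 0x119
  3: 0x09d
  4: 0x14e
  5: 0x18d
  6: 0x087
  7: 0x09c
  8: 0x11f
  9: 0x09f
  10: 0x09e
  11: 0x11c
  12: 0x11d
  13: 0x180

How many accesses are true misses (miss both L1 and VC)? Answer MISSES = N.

MISSES = 6

#0 0x119→b17/s1 MISS; vc=[]
#1 0xc7→b12/s0 MISS; vc=[]
#2 0x119→b17/s1 L1-HIT; vc=[]
#3 0x9d→b9/s1 MISS; vc=[17]
#4 0x14e→b20/s0 MISS; vc=[17,12]
#5 0x18d→b24/s0 MISS; vc=[17,12,20]
#6 0x87→b8/s0 MISS; vc=[17,12,20,24]
#7 0x9c→b9/s1 L1-HIT; vc=[17,12,20,24]
#8 0x11f→b17/s1 VC-HIT; vc=[9,12,20,24]
#9 0x9f→b9/s1 VC-HIT; vc=[17,12,20,24]
#10 0x9e→b9/s1 L1-HIT; vc=[17,12,20,24]
#11 0x11c→b17/s1 VC-HIT; vc=[9,12,20,24]
#12 0x11d→b17/s1 L1-HIT; vc=[9,12,20,24]
#13 0x180→b24/s0 VC-HIT; vc=[9,12,20,8]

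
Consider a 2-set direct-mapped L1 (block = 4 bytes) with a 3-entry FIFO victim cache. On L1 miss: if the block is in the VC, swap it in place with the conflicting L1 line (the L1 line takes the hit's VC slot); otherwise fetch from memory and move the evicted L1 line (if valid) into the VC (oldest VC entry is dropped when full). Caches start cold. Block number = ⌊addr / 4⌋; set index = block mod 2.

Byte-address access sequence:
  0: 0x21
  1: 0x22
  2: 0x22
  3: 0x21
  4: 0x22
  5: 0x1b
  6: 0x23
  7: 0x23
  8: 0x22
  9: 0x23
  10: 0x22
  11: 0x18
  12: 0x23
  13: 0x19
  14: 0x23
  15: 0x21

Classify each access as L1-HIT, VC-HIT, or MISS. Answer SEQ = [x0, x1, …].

0: 0x21 (blk 8, set 0) → MISS  vc=[]
1: 0x22 (blk 8, set 0) → L1-HIT  vc=[]
2: 0x22 (blk 8, set 0) → L1-HIT  vc=[]
3: 0x21 (blk 8, set 0) → L1-HIT  vc=[]
4: 0x22 (blk 8, set 0) → L1-HIT  vc=[]
5: 0x1b (blk 6, set 0) → MISS  vc=[8]
6: 0x23 (blk 8, set 0) → VC-HIT  vc=[6]
7: 0x23 (blk 8, set 0) → L1-HIT  vc=[6]
8: 0x22 (blk 8, set 0) → L1-HIT  vc=[6]
9: 0x23 (blk 8, set 0) → L1-HIT  vc=[6]
10: 0x22 (blk 8, set 0) → L1-HIT  vc=[6]
11: 0x18 (blk 6, set 0) → VC-HIT  vc=[8]
12: 0x23 (blk 8, set 0) → VC-HIT  vc=[6]
13: 0x19 (blk 6, set 0) → VC-HIT  vc=[8]
14: 0x23 (blk 8, set 0) → VC-HIT  vc=[6]
15: 0x21 (blk 8, set 0) → L1-HIT  vc=[6]

SEQ = [MISS, L1-HIT, L1-HIT, L1-HIT, L1-HIT, MISS, VC-HIT, L1-HIT, L1-HIT, L1-HIT, L1-HIT, VC-HIT, VC-HIT, VC-HIT, VC-HIT, L1-HIT]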